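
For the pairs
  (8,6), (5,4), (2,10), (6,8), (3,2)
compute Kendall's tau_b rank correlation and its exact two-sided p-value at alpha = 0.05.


Step 1: Enumerate the 10 unordered pairs (i,j) with i<j and classify each by sign(x_j-x_i) * sign(y_j-y_i).
  (1,2):dx=-3,dy=-2->C; (1,3):dx=-6,dy=+4->D; (1,4):dx=-2,dy=+2->D; (1,5):dx=-5,dy=-4->C
  (2,3):dx=-3,dy=+6->D; (2,4):dx=+1,dy=+4->C; (2,5):dx=-2,dy=-2->C; (3,4):dx=+4,dy=-2->D
  (3,5):dx=+1,dy=-8->D; (4,5):dx=-3,dy=-6->C
Step 2: C = 5, D = 5, total pairs = 10.
Step 3: tau = (C - D)/(n(n-1)/2) = (5 - 5)/10 = 0.000000.
Step 4: Exact two-sided p-value (enumerate n! = 120 permutations of y under H0): p = 1.000000.
Step 5: alpha = 0.05. fail to reject H0.

tau_b = 0.0000 (C=5, D=5), p = 1.000000, fail to reject H0.


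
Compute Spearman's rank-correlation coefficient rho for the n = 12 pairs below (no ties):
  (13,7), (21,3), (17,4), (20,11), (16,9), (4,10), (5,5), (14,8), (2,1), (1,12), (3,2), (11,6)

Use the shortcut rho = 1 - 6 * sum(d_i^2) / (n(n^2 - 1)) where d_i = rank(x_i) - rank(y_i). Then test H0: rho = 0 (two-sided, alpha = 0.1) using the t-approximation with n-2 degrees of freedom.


Step 1: Rank x and y separately (midranks; no ties here).
rank(x): 13->7, 21->12, 17->10, 20->11, 16->9, 4->4, 5->5, 14->8, 2->2, 1->1, 3->3, 11->6
rank(y): 7->7, 3->3, 4->4, 11->11, 9->9, 10->10, 5->5, 8->8, 1->1, 12->12, 2->2, 6->6
Step 2: d_i = R_x(i) - R_y(i); compute d_i^2.
  (7-7)^2=0, (12-3)^2=81, (10-4)^2=36, (11-11)^2=0, (9-9)^2=0, (4-10)^2=36, (5-5)^2=0, (8-8)^2=0, (2-1)^2=1, (1-12)^2=121, (3-2)^2=1, (6-6)^2=0
sum(d^2) = 276.
Step 3: rho = 1 - 6*276 / (12*(12^2 - 1)) = 1 - 1656/1716 = 0.034965.
Step 4: Under H0, t = rho * sqrt((n-2)/(1-rho^2)) = 0.1106 ~ t(10).
Step 5: Two-sided p-value from the t-distribution with 10 df = 0.914093.
Step 6: alpha = 0.1. fail to reject H0.

rho = 0.0350, p = 0.914093, fail to reject H0 at alpha = 0.1.


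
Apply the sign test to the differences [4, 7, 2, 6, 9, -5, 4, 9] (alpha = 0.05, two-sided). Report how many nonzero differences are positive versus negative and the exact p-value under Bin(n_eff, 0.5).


Step 1: Discard zero differences. Original n = 8; n_eff = number of nonzero differences = 8.
Nonzero differences (with sign): +4, +7, +2, +6, +9, -5, +4, +9
Step 2: Count signs: positive = 7, negative = 1.
Step 3: Under H0: P(positive) = 0.5, so the number of positives S ~ Bin(8, 0.5).
Step 4: Two-sided exact p-value = sum of Bin(8,0.5) probabilities at or below the observed probability = 0.070312.
Step 5: alpha = 0.05. fail to reject H0.

n_eff = 8, pos = 7, neg = 1, p = 0.070312, fail to reject H0.


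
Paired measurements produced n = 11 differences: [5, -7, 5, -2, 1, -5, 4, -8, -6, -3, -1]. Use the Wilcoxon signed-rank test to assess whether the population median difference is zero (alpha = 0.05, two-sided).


Step 1: Drop any zero differences (none here) and take |d_i|.
|d| = [5, 7, 5, 2, 1, 5, 4, 8, 6, 3, 1]
Step 2: Midrank |d_i| (ties get averaged ranks).
ranks: |5|->7, |7|->10, |5|->7, |2|->3, |1|->1.5, |5|->7, |4|->5, |8|->11, |6|->9, |3|->4, |1|->1.5
Step 3: Attach original signs; sum ranks with positive sign and with negative sign.
W+ = 7 + 7 + 1.5 + 5 = 20.5
W- = 10 + 3 + 7 + 11 + 9 + 4 + 1.5 = 45.5
(Check: W+ + W- = 66 should equal n(n+1)/2 = 66.)
Step 4: Test statistic W = min(W+, W-) = 20.5.
Step 5: Ties in |d|, so use the tie-corrected normal approximation.
        E[W] = n(n+1)/4 = 11*12/4 = 33.
        Tie groups: |d|=1 (t=2), |d|=5 (t=3); sum(t^3 - t) = 30.
        Var[W] = n(n+1)(2n+1)/24 - sum(t^3-t)/48 = 3036/24 - 30/48 = 125.875.
        z = (W - E[W]) / sqrt(Var[W]) = (20.5 - 33) / 11.2194 = -1.1141.
        Two-sided p = 2*Phi(z) = 0.265219.
Step 6: alpha = 0.05. fail to reject H0.

W+ = 20.5, W- = 45.5, W = min = 20.5, p = 0.265219, fail to reject H0.


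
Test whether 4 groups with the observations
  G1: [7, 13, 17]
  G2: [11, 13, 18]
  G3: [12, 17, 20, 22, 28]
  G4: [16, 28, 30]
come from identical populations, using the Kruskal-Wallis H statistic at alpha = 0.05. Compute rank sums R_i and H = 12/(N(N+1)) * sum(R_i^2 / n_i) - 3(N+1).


Step 1: Combine all N = 14 observations and assign midranks.
sorted (value, group, rank): (7,G1,1), (11,G2,2), (12,G3,3), (13,G1,4.5), (13,G2,4.5), (16,G4,6), (17,G1,7.5), (17,G3,7.5), (18,G2,9), (20,G3,10), (22,G3,11), (28,G3,12.5), (28,G4,12.5), (30,G4,14)
Step 2: Sum ranks within each group.
R_1 = 13 (n_1 = 3)
R_2 = 15.5 (n_2 = 3)
R_3 = 44 (n_3 = 5)
R_4 = 32.5 (n_4 = 3)
Step 3: H = 12/(N(N+1)) * sum(R_i^2/n_i) - 3(N+1)
     = 12/(14*15) * (13^2/3 + 15.5^2/3 + 44^2/5 + 32.5^2/3) - 3*15
     = 0.057143 * 875.7 - 45
     = 5.040000.
Step 4: Ties present; correction factor C = 1 - 18/(14^3 - 14) = 0.993407. Corrected H = 5.040000 / 0.993407 = 5.073451.
Step 5: Under H0, H ~ chi^2(3); p-value = 0.166497.
Step 6: alpha = 0.05. fail to reject H0.

H = 5.0735, df = 3, p = 0.166497, fail to reject H0.


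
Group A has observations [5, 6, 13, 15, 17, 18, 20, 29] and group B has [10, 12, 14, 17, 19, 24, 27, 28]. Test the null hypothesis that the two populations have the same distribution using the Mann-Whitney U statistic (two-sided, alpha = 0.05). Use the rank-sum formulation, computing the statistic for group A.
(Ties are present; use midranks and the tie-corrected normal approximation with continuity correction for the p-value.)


Step 1: Combine and sort all 16 observations; assign midranks.
sorted (value, group): (5,X), (6,X), (10,Y), (12,Y), (13,X), (14,Y), (15,X), (17,X), (17,Y), (18,X), (19,Y), (20,X), (24,Y), (27,Y), (28,Y), (29,X)
ranks: 5->1, 6->2, 10->3, 12->4, 13->5, 14->6, 15->7, 17->8.5, 17->8.5, 18->10, 19->11, 20->12, 24->13, 27->14, 28->15, 29->16
Step 2: Rank sum for X: R1 = 1 + 2 + 5 + 7 + 8.5 + 10 + 12 + 16 = 61.5.
Step 3: U_X = R1 - n1(n1+1)/2 = 61.5 - 8*9/2 = 61.5 - 36 = 25.5.
       U_Y = n1*n2 - U_X = 64 - 25.5 = 38.5.
Step 4: Ties are present, so use the tie-corrected normal approximation (with continuity correction) for the p-value.
Step 5: p-value = 0.528309; compare to alpha = 0.05. fail to reject H0.

U_X = 25.5, p = 0.528309, fail to reject H0 at alpha = 0.05.


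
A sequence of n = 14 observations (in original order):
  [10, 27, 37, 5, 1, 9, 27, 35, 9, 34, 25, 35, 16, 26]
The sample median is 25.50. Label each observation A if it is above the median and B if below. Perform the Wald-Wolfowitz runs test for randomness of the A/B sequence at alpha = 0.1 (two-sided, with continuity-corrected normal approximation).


Step 1: Compute median = 25.50; label A = above, B = below.
Labels in order: BAABBBAABABABA  (n_A = 7, n_B = 7)
Step 2: Count runs R = 10.
Step 3: Under H0 (random ordering), E[R] = 2*n_A*n_B/(n_A+n_B) + 1 = 2*7*7/14 + 1 = 8.0000.
        Var[R] = 2*n_A*n_B*(2*n_A*n_B - n_A - n_B) / ((n_A+n_B)^2 * (n_A+n_B-1)) = 8232/2548 = 3.2308.
        SD[R] = 1.7974.
Step 4: Continuity-corrected z = (R - 0.5 - E[R]) / SD[R] = (10 - 0.5 - 8.0000) / 1.7974 = 0.8345.
Step 5: Two-sided p-value via normal approximation = 2*(1 - Phi(|z|)) = 0.403986.
Step 6: alpha = 0.1. fail to reject H0.

R = 10, z = 0.8345, p = 0.403986, fail to reject H0.


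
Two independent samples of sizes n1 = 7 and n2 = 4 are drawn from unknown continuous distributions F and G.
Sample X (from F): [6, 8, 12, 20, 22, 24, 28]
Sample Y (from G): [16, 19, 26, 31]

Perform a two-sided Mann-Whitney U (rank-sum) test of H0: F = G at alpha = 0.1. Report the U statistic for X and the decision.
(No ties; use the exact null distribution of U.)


Step 1: Combine and sort all 11 observations; assign midranks.
sorted (value, group): (6,X), (8,X), (12,X), (16,Y), (19,Y), (20,X), (22,X), (24,X), (26,Y), (28,X), (31,Y)
ranks: 6->1, 8->2, 12->3, 16->4, 19->5, 20->6, 22->7, 24->8, 26->9, 28->10, 31->11
Step 2: Rank sum for X: R1 = 1 + 2 + 3 + 6 + 7 + 8 + 10 = 37.
Step 3: U_X = R1 - n1(n1+1)/2 = 37 - 7*8/2 = 37 - 28 = 9.
       U_Y = n1*n2 - U_X = 28 - 9 = 19.
Step 4: No ties, so the exact null distribution of U (based on enumerating the C(11,7) = 330 equally likely rank assignments) gives the two-sided p-value.
Step 5: p-value = 0.412121; compare to alpha = 0.1. fail to reject H0.

U_X = 9, p = 0.412121, fail to reject H0 at alpha = 0.1.


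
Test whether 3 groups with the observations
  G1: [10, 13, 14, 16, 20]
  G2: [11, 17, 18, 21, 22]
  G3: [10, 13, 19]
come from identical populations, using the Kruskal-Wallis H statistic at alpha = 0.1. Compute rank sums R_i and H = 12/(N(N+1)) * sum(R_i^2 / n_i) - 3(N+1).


Step 1: Combine all N = 13 observations and assign midranks.
sorted (value, group, rank): (10,G1,1.5), (10,G3,1.5), (11,G2,3), (13,G1,4.5), (13,G3,4.5), (14,G1,6), (16,G1,7), (17,G2,8), (18,G2,9), (19,G3,10), (20,G1,11), (21,G2,12), (22,G2,13)
Step 2: Sum ranks within each group.
R_1 = 30 (n_1 = 5)
R_2 = 45 (n_2 = 5)
R_3 = 16 (n_3 = 3)
Step 3: H = 12/(N(N+1)) * sum(R_i^2/n_i) - 3(N+1)
     = 12/(13*14) * (30^2/5 + 45^2/5 + 16^2/3) - 3*14
     = 0.065934 * 670.333 - 42
     = 2.197802.
Step 4: Ties present; correction factor C = 1 - 12/(13^3 - 13) = 0.994505. Corrected H = 2.197802 / 0.994505 = 2.209945.
Step 5: Under H0, H ~ chi^2(2); p-value = 0.331220.
Step 6: alpha = 0.1. fail to reject H0.

H = 2.2099, df = 2, p = 0.331220, fail to reject H0.


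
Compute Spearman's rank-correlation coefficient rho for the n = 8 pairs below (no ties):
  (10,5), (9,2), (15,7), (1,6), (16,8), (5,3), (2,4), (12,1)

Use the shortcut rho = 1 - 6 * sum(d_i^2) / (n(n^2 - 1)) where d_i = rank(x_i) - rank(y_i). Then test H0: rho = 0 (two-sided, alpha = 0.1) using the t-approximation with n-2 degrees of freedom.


Step 1: Rank x and y separately (midranks; no ties here).
rank(x): 10->5, 9->4, 15->7, 1->1, 16->8, 5->3, 2->2, 12->6
rank(y): 5->5, 2->2, 7->7, 6->6, 8->8, 3->3, 4->4, 1->1
Step 2: d_i = R_x(i) - R_y(i); compute d_i^2.
  (5-5)^2=0, (4-2)^2=4, (7-7)^2=0, (1-6)^2=25, (8-8)^2=0, (3-3)^2=0, (2-4)^2=4, (6-1)^2=25
sum(d^2) = 58.
Step 3: rho = 1 - 6*58 / (8*(8^2 - 1)) = 1 - 348/504 = 0.309524.
Step 4: Under H0, t = rho * sqrt((n-2)/(1-rho^2)) = 0.7973 ~ t(6).
Step 5: Two-sided p-value from the t-distribution with 6 df = 0.455645.
Step 6: alpha = 0.1. fail to reject H0.

rho = 0.3095, p = 0.455645, fail to reject H0 at alpha = 0.1.


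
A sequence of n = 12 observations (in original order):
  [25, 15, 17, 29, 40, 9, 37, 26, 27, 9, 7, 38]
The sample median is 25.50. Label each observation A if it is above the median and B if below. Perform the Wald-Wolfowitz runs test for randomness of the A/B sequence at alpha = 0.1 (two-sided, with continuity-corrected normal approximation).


Step 1: Compute median = 25.50; label A = above, B = below.
Labels in order: BBBAABAAABBA  (n_A = 6, n_B = 6)
Step 2: Count runs R = 6.
Step 3: Under H0 (random ordering), E[R] = 2*n_A*n_B/(n_A+n_B) + 1 = 2*6*6/12 + 1 = 7.0000.
        Var[R] = 2*n_A*n_B*(2*n_A*n_B - n_A - n_B) / ((n_A+n_B)^2 * (n_A+n_B-1)) = 4320/1584 = 2.7273.
        SD[R] = 1.6514.
Step 4: Continuity-corrected z = (R + 0.5 - E[R]) / SD[R] = (6 + 0.5 - 7.0000) / 1.6514 = -0.3028.
Step 5: Two-sided p-value via normal approximation = 2*(1 - Phi(|z|)) = 0.762069.
Step 6: alpha = 0.1. fail to reject H0.

R = 6, z = -0.3028, p = 0.762069, fail to reject H0.


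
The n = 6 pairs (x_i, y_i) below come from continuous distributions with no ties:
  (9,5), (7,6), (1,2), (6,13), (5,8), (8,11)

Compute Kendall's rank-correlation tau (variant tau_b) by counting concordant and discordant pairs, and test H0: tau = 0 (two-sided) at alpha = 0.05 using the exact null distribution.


Step 1: Enumerate the 15 unordered pairs (i,j) with i<j and classify each by sign(x_j-x_i) * sign(y_j-y_i).
  (1,2):dx=-2,dy=+1->D; (1,3):dx=-8,dy=-3->C; (1,4):dx=-3,dy=+8->D; (1,5):dx=-4,dy=+3->D
  (1,6):dx=-1,dy=+6->D; (2,3):dx=-6,dy=-4->C; (2,4):dx=-1,dy=+7->D; (2,5):dx=-2,dy=+2->D
  (2,6):dx=+1,dy=+5->C; (3,4):dx=+5,dy=+11->C; (3,5):dx=+4,dy=+6->C; (3,6):dx=+7,dy=+9->C
  (4,5):dx=-1,dy=-5->C; (4,6):dx=+2,dy=-2->D; (5,6):dx=+3,dy=+3->C
Step 2: C = 8, D = 7, total pairs = 15.
Step 3: tau = (C - D)/(n(n-1)/2) = (8 - 7)/15 = 0.066667.
Step 4: Exact two-sided p-value (enumerate n! = 720 permutations of y under H0): p = 1.000000.
Step 5: alpha = 0.05. fail to reject H0.

tau_b = 0.0667 (C=8, D=7), p = 1.000000, fail to reject H0.


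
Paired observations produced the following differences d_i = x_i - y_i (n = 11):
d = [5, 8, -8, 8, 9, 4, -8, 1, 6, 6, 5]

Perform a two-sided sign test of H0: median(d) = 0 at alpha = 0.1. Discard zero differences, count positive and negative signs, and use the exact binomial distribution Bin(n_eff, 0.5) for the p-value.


Step 1: Discard zero differences. Original n = 11; n_eff = number of nonzero differences = 11.
Nonzero differences (with sign): +5, +8, -8, +8, +9, +4, -8, +1, +6, +6, +5
Step 2: Count signs: positive = 9, negative = 2.
Step 3: Under H0: P(positive) = 0.5, so the number of positives S ~ Bin(11, 0.5).
Step 4: Two-sided exact p-value = sum of Bin(11,0.5) probabilities at or below the observed probability = 0.065430.
Step 5: alpha = 0.1. reject H0.

n_eff = 11, pos = 9, neg = 2, p = 0.065430, reject H0.


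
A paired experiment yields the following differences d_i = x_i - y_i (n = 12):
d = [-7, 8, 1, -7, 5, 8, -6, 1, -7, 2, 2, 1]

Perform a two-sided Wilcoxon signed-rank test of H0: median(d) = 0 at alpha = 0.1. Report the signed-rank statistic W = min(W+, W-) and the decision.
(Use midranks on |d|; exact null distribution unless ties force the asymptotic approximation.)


Step 1: Drop any zero differences (none here) and take |d_i|.
|d| = [7, 8, 1, 7, 5, 8, 6, 1, 7, 2, 2, 1]
Step 2: Midrank |d_i| (ties get averaged ranks).
ranks: |7|->9, |8|->11.5, |1|->2, |7|->9, |5|->6, |8|->11.5, |6|->7, |1|->2, |7|->9, |2|->4.5, |2|->4.5, |1|->2
Step 3: Attach original signs; sum ranks with positive sign and with negative sign.
W+ = 11.5 + 2 + 6 + 11.5 + 2 + 4.5 + 4.5 + 2 = 44
W- = 9 + 9 + 7 + 9 = 34
(Check: W+ + W- = 78 should equal n(n+1)/2 = 78.)
Step 4: Test statistic W = min(W+, W-) = 34.
Step 5: Ties in |d|, so use the tie-corrected normal approximation.
        E[W] = n(n+1)/4 = 12*13/4 = 39.
        Tie groups: |d|=1 (t=3), |d|=2 (t=2), |d|=7 (t=3), |d|=8 (t=2); sum(t^3 - t) = 60.
        Var[W] = n(n+1)(2n+1)/24 - sum(t^3-t)/48 = 3900/24 - 60/48 = 161.25.
        z = (W - E[W]) / sqrt(Var[W]) = (34 - 39) / 12.6984 = -0.3937.
        Two-sided p = 2*Phi(z) = 0.693766.
Step 6: alpha = 0.1. fail to reject H0.

W+ = 44, W- = 34, W = min = 34, p = 0.693766, fail to reject H0.


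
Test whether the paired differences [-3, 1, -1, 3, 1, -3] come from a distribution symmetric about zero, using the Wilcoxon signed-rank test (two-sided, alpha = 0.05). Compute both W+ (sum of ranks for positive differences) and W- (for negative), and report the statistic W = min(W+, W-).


Step 1: Drop any zero differences (none here) and take |d_i|.
|d| = [3, 1, 1, 3, 1, 3]
Step 2: Midrank |d_i| (ties get averaged ranks).
ranks: |3|->5, |1|->2, |1|->2, |3|->5, |1|->2, |3|->5
Step 3: Attach original signs; sum ranks with positive sign and with negative sign.
W+ = 2 + 5 + 2 = 9
W- = 5 + 2 + 5 = 12
(Check: W+ + W- = 21 should equal n(n+1)/2 = 21.)
Step 4: Test statistic W = min(W+, W-) = 9.
Step 5: Ties in |d|, so use the tie-corrected normal approximation.
        E[W] = n(n+1)/4 = 6*7/4 = 10.5.
        Tie groups: |d|=1 (t=3), |d|=3 (t=3); sum(t^3 - t) = 48.
        Var[W] = n(n+1)(2n+1)/24 - sum(t^3-t)/48 = 546/24 - 48/48 = 21.75.
        z = (W - E[W]) / sqrt(Var[W]) = (9 - 10.5) / 4.6637 = -0.3216.
        Two-sided p = 2*Phi(z) = 0.747730.
Step 6: alpha = 0.05. fail to reject H0.

W+ = 9, W- = 12, W = min = 9, p = 0.747730, fail to reject H0.


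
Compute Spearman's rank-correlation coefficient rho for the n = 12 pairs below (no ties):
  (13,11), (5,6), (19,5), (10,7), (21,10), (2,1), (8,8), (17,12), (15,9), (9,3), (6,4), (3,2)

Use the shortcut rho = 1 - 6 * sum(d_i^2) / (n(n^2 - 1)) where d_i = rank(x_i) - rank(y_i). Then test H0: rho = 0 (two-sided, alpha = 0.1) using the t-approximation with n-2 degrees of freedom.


Step 1: Rank x and y separately (midranks; no ties here).
rank(x): 13->8, 5->3, 19->11, 10->7, 21->12, 2->1, 8->5, 17->10, 15->9, 9->6, 6->4, 3->2
rank(y): 11->11, 6->6, 5->5, 7->7, 10->10, 1->1, 8->8, 12->12, 9->9, 3->3, 4->4, 2->2
Step 2: d_i = R_x(i) - R_y(i); compute d_i^2.
  (8-11)^2=9, (3-6)^2=9, (11-5)^2=36, (7-7)^2=0, (12-10)^2=4, (1-1)^2=0, (5-8)^2=9, (10-12)^2=4, (9-9)^2=0, (6-3)^2=9, (4-4)^2=0, (2-2)^2=0
sum(d^2) = 80.
Step 3: rho = 1 - 6*80 / (12*(12^2 - 1)) = 1 - 480/1716 = 0.720280.
Step 4: Under H0, t = rho * sqrt((n-2)/(1-rho^2)) = 3.2835 ~ t(10).
Step 5: Two-sided p-value from the t-distribution with 10 df = 0.008240.
Step 6: alpha = 0.1. reject H0.

rho = 0.7203, p = 0.008240, reject H0 at alpha = 0.1.


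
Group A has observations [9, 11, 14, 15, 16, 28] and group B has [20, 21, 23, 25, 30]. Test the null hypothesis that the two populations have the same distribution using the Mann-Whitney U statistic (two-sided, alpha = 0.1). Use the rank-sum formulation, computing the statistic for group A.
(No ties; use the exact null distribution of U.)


Step 1: Combine and sort all 11 observations; assign midranks.
sorted (value, group): (9,X), (11,X), (14,X), (15,X), (16,X), (20,Y), (21,Y), (23,Y), (25,Y), (28,X), (30,Y)
ranks: 9->1, 11->2, 14->3, 15->4, 16->5, 20->6, 21->7, 23->8, 25->9, 28->10, 30->11
Step 2: Rank sum for X: R1 = 1 + 2 + 3 + 4 + 5 + 10 = 25.
Step 3: U_X = R1 - n1(n1+1)/2 = 25 - 6*7/2 = 25 - 21 = 4.
       U_Y = n1*n2 - U_X = 30 - 4 = 26.
Step 4: No ties, so the exact null distribution of U (based on enumerating the C(11,6) = 462 equally likely rank assignments) gives the two-sided p-value.
Step 5: p-value = 0.051948; compare to alpha = 0.1. reject H0.

U_X = 4, p = 0.051948, reject H0 at alpha = 0.1.


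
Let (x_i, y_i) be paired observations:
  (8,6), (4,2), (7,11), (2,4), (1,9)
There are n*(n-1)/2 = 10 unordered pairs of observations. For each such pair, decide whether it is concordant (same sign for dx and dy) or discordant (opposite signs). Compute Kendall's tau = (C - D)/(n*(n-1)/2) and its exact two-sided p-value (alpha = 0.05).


Step 1: Enumerate the 10 unordered pairs (i,j) with i<j and classify each by sign(x_j-x_i) * sign(y_j-y_i).
  (1,2):dx=-4,dy=-4->C; (1,3):dx=-1,dy=+5->D; (1,4):dx=-6,dy=-2->C; (1,5):dx=-7,dy=+3->D
  (2,3):dx=+3,dy=+9->C; (2,4):dx=-2,dy=+2->D; (2,5):dx=-3,dy=+7->D; (3,4):dx=-5,dy=-7->C
  (3,5):dx=-6,dy=-2->C; (4,5):dx=-1,dy=+5->D
Step 2: C = 5, D = 5, total pairs = 10.
Step 3: tau = (C - D)/(n(n-1)/2) = (5 - 5)/10 = 0.000000.
Step 4: Exact two-sided p-value (enumerate n! = 120 permutations of y under H0): p = 1.000000.
Step 5: alpha = 0.05. fail to reject H0.

tau_b = 0.0000 (C=5, D=5), p = 1.000000, fail to reject H0.


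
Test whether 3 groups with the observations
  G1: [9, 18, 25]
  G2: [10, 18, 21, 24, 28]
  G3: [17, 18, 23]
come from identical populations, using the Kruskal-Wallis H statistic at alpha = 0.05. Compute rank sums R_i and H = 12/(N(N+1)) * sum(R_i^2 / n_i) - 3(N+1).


Step 1: Combine all N = 11 observations and assign midranks.
sorted (value, group, rank): (9,G1,1), (10,G2,2), (17,G3,3), (18,G1,5), (18,G2,5), (18,G3,5), (21,G2,7), (23,G3,8), (24,G2,9), (25,G1,10), (28,G2,11)
Step 2: Sum ranks within each group.
R_1 = 16 (n_1 = 3)
R_2 = 34 (n_2 = 5)
R_3 = 16 (n_3 = 3)
Step 3: H = 12/(N(N+1)) * sum(R_i^2/n_i) - 3(N+1)
     = 12/(11*12) * (16^2/3 + 34^2/5 + 16^2/3) - 3*12
     = 0.090909 * 401.867 - 36
     = 0.533333.
Step 4: Ties present; correction factor C = 1 - 24/(11^3 - 11) = 0.981818. Corrected H = 0.533333 / 0.981818 = 0.543210.
Step 5: Under H0, H ~ chi^2(2); p-value = 0.762155.
Step 6: alpha = 0.05. fail to reject H0.

H = 0.5432, df = 2, p = 0.762155, fail to reject H0.


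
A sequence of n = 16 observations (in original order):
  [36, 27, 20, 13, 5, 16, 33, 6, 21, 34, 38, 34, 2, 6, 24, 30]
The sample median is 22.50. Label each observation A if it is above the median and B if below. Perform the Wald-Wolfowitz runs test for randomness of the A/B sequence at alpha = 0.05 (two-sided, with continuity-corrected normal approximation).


Step 1: Compute median = 22.50; label A = above, B = below.
Labels in order: AABBBBABBAAABBAA  (n_A = 8, n_B = 8)
Step 2: Count runs R = 7.
Step 3: Under H0 (random ordering), E[R] = 2*n_A*n_B/(n_A+n_B) + 1 = 2*8*8/16 + 1 = 9.0000.
        Var[R] = 2*n_A*n_B*(2*n_A*n_B - n_A - n_B) / ((n_A+n_B)^2 * (n_A+n_B-1)) = 14336/3840 = 3.7333.
        SD[R] = 1.9322.
Step 4: Continuity-corrected z = (R + 0.5 - E[R]) / SD[R] = (7 + 0.5 - 9.0000) / 1.9322 = -0.7763.
Step 5: Two-sided p-value via normal approximation = 2*(1 - Phi(|z|)) = 0.437558.
Step 6: alpha = 0.05. fail to reject H0.

R = 7, z = -0.7763, p = 0.437558, fail to reject H0.


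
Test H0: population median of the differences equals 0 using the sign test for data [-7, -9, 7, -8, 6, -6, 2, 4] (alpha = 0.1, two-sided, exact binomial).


Step 1: Discard zero differences. Original n = 8; n_eff = number of nonzero differences = 8.
Nonzero differences (with sign): -7, -9, +7, -8, +6, -6, +2, +4
Step 2: Count signs: positive = 4, negative = 4.
Step 3: Under H0: P(positive) = 0.5, so the number of positives S ~ Bin(8, 0.5).
Step 4: Two-sided exact p-value = sum of Bin(8,0.5) probabilities at or below the observed probability = 1.000000.
Step 5: alpha = 0.1. fail to reject H0.

n_eff = 8, pos = 4, neg = 4, p = 1.000000, fail to reject H0.


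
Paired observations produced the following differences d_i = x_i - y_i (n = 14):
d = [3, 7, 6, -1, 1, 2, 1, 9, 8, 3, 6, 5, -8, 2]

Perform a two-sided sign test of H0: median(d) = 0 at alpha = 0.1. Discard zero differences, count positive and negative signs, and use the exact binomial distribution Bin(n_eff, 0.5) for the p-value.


Step 1: Discard zero differences. Original n = 14; n_eff = number of nonzero differences = 14.
Nonzero differences (with sign): +3, +7, +6, -1, +1, +2, +1, +9, +8, +3, +6, +5, -8, +2
Step 2: Count signs: positive = 12, negative = 2.
Step 3: Under H0: P(positive) = 0.5, so the number of positives S ~ Bin(14, 0.5).
Step 4: Two-sided exact p-value = sum of Bin(14,0.5) probabilities at or below the observed probability = 0.012939.
Step 5: alpha = 0.1. reject H0.

n_eff = 14, pos = 12, neg = 2, p = 0.012939, reject H0.


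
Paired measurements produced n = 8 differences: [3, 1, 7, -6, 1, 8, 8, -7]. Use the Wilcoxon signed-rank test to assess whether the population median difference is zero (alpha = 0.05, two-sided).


Step 1: Drop any zero differences (none here) and take |d_i|.
|d| = [3, 1, 7, 6, 1, 8, 8, 7]
Step 2: Midrank |d_i| (ties get averaged ranks).
ranks: |3|->3, |1|->1.5, |7|->5.5, |6|->4, |1|->1.5, |8|->7.5, |8|->7.5, |7|->5.5
Step 3: Attach original signs; sum ranks with positive sign and with negative sign.
W+ = 3 + 1.5 + 5.5 + 1.5 + 7.5 + 7.5 = 26.5
W- = 4 + 5.5 = 9.5
(Check: W+ + W- = 36 should equal n(n+1)/2 = 36.)
Step 4: Test statistic W = min(W+, W-) = 9.5.
Step 5: Ties in |d|, so use the tie-corrected normal approximation.
        E[W] = n(n+1)/4 = 8*9/4 = 18.
        Tie groups: |d|=1 (t=2), |d|=7 (t=2), |d|=8 (t=2); sum(t^3 - t) = 18.
        Var[W] = n(n+1)(2n+1)/24 - sum(t^3-t)/48 = 1224/24 - 18/48 = 50.625.
        z = (W - E[W]) / sqrt(Var[W]) = (9.5 - 18) / 7.1151 = -1.1946.
        Two-sided p = 2*Phi(z) = 0.232228.
Step 6: alpha = 0.05. fail to reject H0.

W+ = 26.5, W- = 9.5, W = min = 9.5, p = 0.232228, fail to reject H0.


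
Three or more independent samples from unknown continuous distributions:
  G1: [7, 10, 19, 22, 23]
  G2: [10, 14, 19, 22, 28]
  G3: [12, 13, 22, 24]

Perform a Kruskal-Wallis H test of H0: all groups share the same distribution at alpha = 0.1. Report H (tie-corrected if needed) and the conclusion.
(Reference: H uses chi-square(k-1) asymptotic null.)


Step 1: Combine all N = 14 observations and assign midranks.
sorted (value, group, rank): (7,G1,1), (10,G1,2.5), (10,G2,2.5), (12,G3,4), (13,G3,5), (14,G2,6), (19,G1,7.5), (19,G2,7.5), (22,G1,10), (22,G2,10), (22,G3,10), (23,G1,12), (24,G3,13), (28,G2,14)
Step 2: Sum ranks within each group.
R_1 = 33 (n_1 = 5)
R_2 = 40 (n_2 = 5)
R_3 = 32 (n_3 = 4)
Step 3: H = 12/(N(N+1)) * sum(R_i^2/n_i) - 3(N+1)
     = 12/(14*15) * (33^2/5 + 40^2/5 + 32^2/4) - 3*15
     = 0.057143 * 793.8 - 45
     = 0.360000.
Step 4: Ties present; correction factor C = 1 - 36/(14^3 - 14) = 0.986813. Corrected H = 0.360000 / 0.986813 = 0.364811.
Step 5: Under H0, H ~ chi^2(2); p-value = 0.833264.
Step 6: alpha = 0.1. fail to reject H0.

H = 0.3648, df = 2, p = 0.833264, fail to reject H0.


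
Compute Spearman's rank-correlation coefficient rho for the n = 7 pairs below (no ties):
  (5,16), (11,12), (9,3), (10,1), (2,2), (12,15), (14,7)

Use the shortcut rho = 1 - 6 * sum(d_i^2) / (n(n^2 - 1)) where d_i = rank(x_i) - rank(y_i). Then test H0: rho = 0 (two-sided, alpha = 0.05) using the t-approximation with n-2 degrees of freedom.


Step 1: Rank x and y separately (midranks; no ties here).
rank(x): 5->2, 11->5, 9->3, 10->4, 2->1, 12->6, 14->7
rank(y): 16->7, 12->5, 3->3, 1->1, 2->2, 15->6, 7->4
Step 2: d_i = R_x(i) - R_y(i); compute d_i^2.
  (2-7)^2=25, (5-5)^2=0, (3-3)^2=0, (4-1)^2=9, (1-2)^2=1, (6-6)^2=0, (7-4)^2=9
sum(d^2) = 44.
Step 3: rho = 1 - 6*44 / (7*(7^2 - 1)) = 1 - 264/336 = 0.214286.
Step 4: Under H0, t = rho * sqrt((n-2)/(1-rho^2)) = 0.4906 ~ t(5).
Step 5: Two-sided p-value from the t-distribution with 5 df = 0.644512.
Step 6: alpha = 0.05. fail to reject H0.

rho = 0.2143, p = 0.644512, fail to reject H0 at alpha = 0.05.


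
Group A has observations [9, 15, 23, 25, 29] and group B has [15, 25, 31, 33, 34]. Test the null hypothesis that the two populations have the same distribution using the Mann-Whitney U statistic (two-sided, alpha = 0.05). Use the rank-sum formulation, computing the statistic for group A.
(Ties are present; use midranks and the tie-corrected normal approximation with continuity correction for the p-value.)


Step 1: Combine and sort all 10 observations; assign midranks.
sorted (value, group): (9,X), (15,X), (15,Y), (23,X), (25,X), (25,Y), (29,X), (31,Y), (33,Y), (34,Y)
ranks: 9->1, 15->2.5, 15->2.5, 23->4, 25->5.5, 25->5.5, 29->7, 31->8, 33->9, 34->10
Step 2: Rank sum for X: R1 = 1 + 2.5 + 4 + 5.5 + 7 = 20.
Step 3: U_X = R1 - n1(n1+1)/2 = 20 - 5*6/2 = 20 - 15 = 5.
       U_Y = n1*n2 - U_X = 25 - 5 = 20.
Step 4: Ties are present, so use the tie-corrected normal approximation (with continuity correction) for the p-value.
Step 5: p-value = 0.141238; compare to alpha = 0.05. fail to reject H0.

U_X = 5, p = 0.141238, fail to reject H0 at alpha = 0.05.


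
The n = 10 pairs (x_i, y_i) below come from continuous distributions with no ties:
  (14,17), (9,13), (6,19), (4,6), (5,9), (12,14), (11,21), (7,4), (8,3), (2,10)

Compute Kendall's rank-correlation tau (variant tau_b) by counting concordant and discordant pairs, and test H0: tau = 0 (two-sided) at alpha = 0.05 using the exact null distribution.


Step 1: Enumerate the 45 unordered pairs (i,j) with i<j and classify each by sign(x_j-x_i) * sign(y_j-y_i).
  (1,2):dx=-5,dy=-4->C; (1,3):dx=-8,dy=+2->D; (1,4):dx=-10,dy=-11->C; (1,5):dx=-9,dy=-8->C
  (1,6):dx=-2,dy=-3->C; (1,7):dx=-3,dy=+4->D; (1,8):dx=-7,dy=-13->C; (1,9):dx=-6,dy=-14->C
  (1,10):dx=-12,dy=-7->C; (2,3):dx=-3,dy=+6->D; (2,4):dx=-5,dy=-7->C; (2,5):dx=-4,dy=-4->C
  (2,6):dx=+3,dy=+1->C; (2,7):dx=+2,dy=+8->C; (2,8):dx=-2,dy=-9->C; (2,9):dx=-1,dy=-10->C
  (2,10):dx=-7,dy=-3->C; (3,4):dx=-2,dy=-13->C; (3,5):dx=-1,dy=-10->C; (3,6):dx=+6,dy=-5->D
  (3,7):dx=+5,dy=+2->C; (3,8):dx=+1,dy=-15->D; (3,9):dx=+2,dy=-16->D; (3,10):dx=-4,dy=-9->C
  (4,5):dx=+1,dy=+3->C; (4,6):dx=+8,dy=+8->C; (4,7):dx=+7,dy=+15->C; (4,8):dx=+3,dy=-2->D
  (4,9):dx=+4,dy=-3->D; (4,10):dx=-2,dy=+4->D; (5,6):dx=+7,dy=+5->C; (5,7):dx=+6,dy=+12->C
  (5,8):dx=+2,dy=-5->D; (5,9):dx=+3,dy=-6->D; (5,10):dx=-3,dy=+1->D; (6,7):dx=-1,dy=+7->D
  (6,8):dx=-5,dy=-10->C; (6,9):dx=-4,dy=-11->C; (6,10):dx=-10,dy=-4->C; (7,8):dx=-4,dy=-17->C
  (7,9):dx=-3,dy=-18->C; (7,10):dx=-9,dy=-11->C; (8,9):dx=+1,dy=-1->D; (8,10):dx=-5,dy=+6->D
  (9,10):dx=-6,dy=+7->D
Step 2: C = 29, D = 16, total pairs = 45.
Step 3: tau = (C - D)/(n(n-1)/2) = (29 - 16)/45 = 0.288889.
Step 4: Exact two-sided p-value (enumerate n! = 3628800 permutations of y under H0): p = 0.291248.
Step 5: alpha = 0.05. fail to reject H0.

tau_b = 0.2889 (C=29, D=16), p = 0.291248, fail to reject H0.


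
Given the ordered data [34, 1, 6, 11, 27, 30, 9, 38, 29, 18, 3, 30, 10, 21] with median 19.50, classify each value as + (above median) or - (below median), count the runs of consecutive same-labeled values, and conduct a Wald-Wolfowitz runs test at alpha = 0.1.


Step 1: Compute median = 19.50; label A = above, B = below.
Labels in order: ABBBAABAABBABA  (n_A = 7, n_B = 7)
Step 2: Count runs R = 9.
Step 3: Under H0 (random ordering), E[R] = 2*n_A*n_B/(n_A+n_B) + 1 = 2*7*7/14 + 1 = 8.0000.
        Var[R] = 2*n_A*n_B*(2*n_A*n_B - n_A - n_B) / ((n_A+n_B)^2 * (n_A+n_B-1)) = 8232/2548 = 3.2308.
        SD[R] = 1.7974.
Step 4: Continuity-corrected z = (R - 0.5 - E[R]) / SD[R] = (9 - 0.5 - 8.0000) / 1.7974 = 0.2782.
Step 5: Two-sided p-value via normal approximation = 2*(1 - Phi(|z|)) = 0.780879.
Step 6: alpha = 0.1. fail to reject H0.

R = 9, z = 0.2782, p = 0.780879, fail to reject H0.


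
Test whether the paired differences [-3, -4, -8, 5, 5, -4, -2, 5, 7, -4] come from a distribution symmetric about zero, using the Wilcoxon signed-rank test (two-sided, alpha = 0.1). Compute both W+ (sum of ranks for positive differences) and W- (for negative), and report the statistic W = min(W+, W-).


Step 1: Drop any zero differences (none here) and take |d_i|.
|d| = [3, 4, 8, 5, 5, 4, 2, 5, 7, 4]
Step 2: Midrank |d_i| (ties get averaged ranks).
ranks: |3|->2, |4|->4, |8|->10, |5|->7, |5|->7, |4|->4, |2|->1, |5|->7, |7|->9, |4|->4
Step 3: Attach original signs; sum ranks with positive sign and with negative sign.
W+ = 7 + 7 + 7 + 9 = 30
W- = 2 + 4 + 10 + 4 + 1 + 4 = 25
(Check: W+ + W- = 55 should equal n(n+1)/2 = 55.)
Step 4: Test statistic W = min(W+, W-) = 25.
Step 5: Ties in |d|, so use the tie-corrected normal approximation.
        E[W] = n(n+1)/4 = 10*11/4 = 27.5.
        Tie groups: |d|=4 (t=3), |d|=5 (t=3); sum(t^3 - t) = 48.
        Var[W] = n(n+1)(2n+1)/24 - sum(t^3-t)/48 = 2310/24 - 48/48 = 95.25.
        z = (W - E[W]) / sqrt(Var[W]) = (25 - 27.5) / 9.7596 = -0.2562.
        Two-sided p = 2*Phi(z) = 0.797829.
Step 6: alpha = 0.1. fail to reject H0.

W+ = 30, W- = 25, W = min = 25, p = 0.797829, fail to reject H0.


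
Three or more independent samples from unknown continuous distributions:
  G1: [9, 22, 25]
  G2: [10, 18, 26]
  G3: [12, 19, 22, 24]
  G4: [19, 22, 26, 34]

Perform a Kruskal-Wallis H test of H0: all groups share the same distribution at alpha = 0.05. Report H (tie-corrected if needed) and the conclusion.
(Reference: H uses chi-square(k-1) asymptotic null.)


Step 1: Combine all N = 14 observations and assign midranks.
sorted (value, group, rank): (9,G1,1), (10,G2,2), (12,G3,3), (18,G2,4), (19,G3,5.5), (19,G4,5.5), (22,G1,8), (22,G3,8), (22,G4,8), (24,G3,10), (25,G1,11), (26,G2,12.5), (26,G4,12.5), (34,G4,14)
Step 2: Sum ranks within each group.
R_1 = 20 (n_1 = 3)
R_2 = 18.5 (n_2 = 3)
R_3 = 26.5 (n_3 = 4)
R_4 = 40 (n_4 = 4)
Step 3: H = 12/(N(N+1)) * sum(R_i^2/n_i) - 3(N+1)
     = 12/(14*15) * (20^2/3 + 18.5^2/3 + 26.5^2/4 + 40^2/4) - 3*15
     = 0.057143 * 822.979 - 45
     = 2.027381.
Step 4: Ties present; correction factor C = 1 - 36/(14^3 - 14) = 0.986813. Corrected H = 2.027381 / 0.986813 = 2.054473.
Step 5: Under H0, H ~ chi^2(3); p-value = 0.561178.
Step 6: alpha = 0.05. fail to reject H0.

H = 2.0545, df = 3, p = 0.561178, fail to reject H0.


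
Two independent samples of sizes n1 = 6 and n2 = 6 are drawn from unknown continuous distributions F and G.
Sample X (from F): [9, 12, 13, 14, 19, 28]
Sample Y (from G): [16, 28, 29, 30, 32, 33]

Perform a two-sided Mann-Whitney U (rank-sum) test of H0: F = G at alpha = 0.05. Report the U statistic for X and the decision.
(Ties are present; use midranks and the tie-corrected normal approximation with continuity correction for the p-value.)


Step 1: Combine and sort all 12 observations; assign midranks.
sorted (value, group): (9,X), (12,X), (13,X), (14,X), (16,Y), (19,X), (28,X), (28,Y), (29,Y), (30,Y), (32,Y), (33,Y)
ranks: 9->1, 12->2, 13->3, 14->4, 16->5, 19->6, 28->7.5, 28->7.5, 29->9, 30->10, 32->11, 33->12
Step 2: Rank sum for X: R1 = 1 + 2 + 3 + 4 + 6 + 7.5 = 23.5.
Step 3: U_X = R1 - n1(n1+1)/2 = 23.5 - 6*7/2 = 23.5 - 21 = 2.5.
       U_Y = n1*n2 - U_X = 36 - 2.5 = 33.5.
Step 4: Ties are present, so use the tie-corrected normal approximation (with continuity correction) for the p-value.
Step 5: p-value = 0.016122; compare to alpha = 0.05. reject H0.

U_X = 2.5, p = 0.016122, reject H0 at alpha = 0.05.


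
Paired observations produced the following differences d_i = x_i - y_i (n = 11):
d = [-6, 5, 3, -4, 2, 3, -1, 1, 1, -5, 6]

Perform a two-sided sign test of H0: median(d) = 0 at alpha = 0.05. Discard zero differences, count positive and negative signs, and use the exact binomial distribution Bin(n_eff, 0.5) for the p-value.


Step 1: Discard zero differences. Original n = 11; n_eff = number of nonzero differences = 11.
Nonzero differences (with sign): -6, +5, +3, -4, +2, +3, -1, +1, +1, -5, +6
Step 2: Count signs: positive = 7, negative = 4.
Step 3: Under H0: P(positive) = 0.5, so the number of positives S ~ Bin(11, 0.5).
Step 4: Two-sided exact p-value = sum of Bin(11,0.5) probabilities at or below the observed probability = 0.548828.
Step 5: alpha = 0.05. fail to reject H0.

n_eff = 11, pos = 7, neg = 4, p = 0.548828, fail to reject H0.


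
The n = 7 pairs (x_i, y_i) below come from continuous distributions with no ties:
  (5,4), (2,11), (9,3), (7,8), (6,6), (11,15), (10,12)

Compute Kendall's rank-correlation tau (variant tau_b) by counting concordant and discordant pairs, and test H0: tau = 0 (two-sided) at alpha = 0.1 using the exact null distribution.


Step 1: Enumerate the 21 unordered pairs (i,j) with i<j and classify each by sign(x_j-x_i) * sign(y_j-y_i).
  (1,2):dx=-3,dy=+7->D; (1,3):dx=+4,dy=-1->D; (1,4):dx=+2,dy=+4->C; (1,5):dx=+1,dy=+2->C
  (1,6):dx=+6,dy=+11->C; (1,7):dx=+5,dy=+8->C; (2,3):dx=+7,dy=-8->D; (2,4):dx=+5,dy=-3->D
  (2,5):dx=+4,dy=-5->D; (2,6):dx=+9,dy=+4->C; (2,7):dx=+8,dy=+1->C; (3,4):dx=-2,dy=+5->D
  (3,5):dx=-3,dy=+3->D; (3,6):dx=+2,dy=+12->C; (3,7):dx=+1,dy=+9->C; (4,5):dx=-1,dy=-2->C
  (4,6):dx=+4,dy=+7->C; (4,7):dx=+3,dy=+4->C; (5,6):dx=+5,dy=+9->C; (5,7):dx=+4,dy=+6->C
  (6,7):dx=-1,dy=-3->C
Step 2: C = 14, D = 7, total pairs = 21.
Step 3: tau = (C - D)/(n(n-1)/2) = (14 - 7)/21 = 0.333333.
Step 4: Exact two-sided p-value (enumerate n! = 5040 permutations of y under H0): p = 0.381349.
Step 5: alpha = 0.1. fail to reject H0.

tau_b = 0.3333 (C=14, D=7), p = 0.381349, fail to reject H0.


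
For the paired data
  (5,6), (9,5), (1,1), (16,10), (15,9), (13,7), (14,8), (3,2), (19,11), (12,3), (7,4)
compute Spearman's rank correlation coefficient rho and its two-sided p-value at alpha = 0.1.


Step 1: Rank x and y separately (midranks; no ties here).
rank(x): 5->3, 9->5, 1->1, 16->10, 15->9, 13->7, 14->8, 3->2, 19->11, 12->6, 7->4
rank(y): 6->6, 5->5, 1->1, 10->10, 9->9, 7->7, 8->8, 2->2, 11->11, 3->3, 4->4
Step 2: d_i = R_x(i) - R_y(i); compute d_i^2.
  (3-6)^2=9, (5-5)^2=0, (1-1)^2=0, (10-10)^2=0, (9-9)^2=0, (7-7)^2=0, (8-8)^2=0, (2-2)^2=0, (11-11)^2=0, (6-3)^2=9, (4-4)^2=0
sum(d^2) = 18.
Step 3: rho = 1 - 6*18 / (11*(11^2 - 1)) = 1 - 108/1320 = 0.918182.
Step 4: Under H0, t = rho * sqrt((n-2)/(1-rho^2)) = 6.9531 ~ t(9).
Step 5: Two-sided p-value from the t-distribution with 9 df = 0.000067.
Step 6: alpha = 0.1. reject H0.

rho = 0.9182, p = 0.000067, reject H0 at alpha = 0.1.


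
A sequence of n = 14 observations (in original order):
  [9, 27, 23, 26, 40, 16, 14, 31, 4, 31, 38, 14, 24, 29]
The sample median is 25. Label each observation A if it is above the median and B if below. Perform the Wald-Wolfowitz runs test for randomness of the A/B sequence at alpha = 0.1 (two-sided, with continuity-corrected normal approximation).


Step 1: Compute median = 25; label A = above, B = below.
Labels in order: BABAABBABAABBA  (n_A = 7, n_B = 7)
Step 2: Count runs R = 10.
Step 3: Under H0 (random ordering), E[R] = 2*n_A*n_B/(n_A+n_B) + 1 = 2*7*7/14 + 1 = 8.0000.
        Var[R] = 2*n_A*n_B*(2*n_A*n_B - n_A - n_B) / ((n_A+n_B)^2 * (n_A+n_B-1)) = 8232/2548 = 3.2308.
        SD[R] = 1.7974.
Step 4: Continuity-corrected z = (R - 0.5 - E[R]) / SD[R] = (10 - 0.5 - 8.0000) / 1.7974 = 0.8345.
Step 5: Two-sided p-value via normal approximation = 2*(1 - Phi(|z|)) = 0.403986.
Step 6: alpha = 0.1. fail to reject H0.

R = 10, z = 0.8345, p = 0.403986, fail to reject H0.


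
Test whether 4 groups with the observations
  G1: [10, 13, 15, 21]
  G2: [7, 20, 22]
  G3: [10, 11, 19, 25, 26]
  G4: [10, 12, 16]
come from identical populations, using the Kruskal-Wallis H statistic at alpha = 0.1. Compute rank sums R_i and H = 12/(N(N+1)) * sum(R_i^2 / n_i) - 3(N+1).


Step 1: Combine all N = 15 observations and assign midranks.
sorted (value, group, rank): (7,G2,1), (10,G1,3), (10,G3,3), (10,G4,3), (11,G3,5), (12,G4,6), (13,G1,7), (15,G1,8), (16,G4,9), (19,G3,10), (20,G2,11), (21,G1,12), (22,G2,13), (25,G3,14), (26,G3,15)
Step 2: Sum ranks within each group.
R_1 = 30 (n_1 = 4)
R_2 = 25 (n_2 = 3)
R_3 = 47 (n_3 = 5)
R_4 = 18 (n_4 = 3)
Step 3: H = 12/(N(N+1)) * sum(R_i^2/n_i) - 3(N+1)
     = 12/(15*16) * (30^2/4 + 25^2/3 + 47^2/5 + 18^2/3) - 3*16
     = 0.050000 * 983.133 - 48
     = 1.156667.
Step 4: Ties present; correction factor C = 1 - 24/(15^3 - 15) = 0.992857. Corrected H = 1.156667 / 0.992857 = 1.164988.
Step 5: Under H0, H ~ chi^2(3); p-value = 0.761413.
Step 6: alpha = 0.1. fail to reject H0.

H = 1.1650, df = 3, p = 0.761413, fail to reject H0.


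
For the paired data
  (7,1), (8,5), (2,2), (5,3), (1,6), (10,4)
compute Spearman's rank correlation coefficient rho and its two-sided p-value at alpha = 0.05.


Step 1: Rank x and y separately (midranks; no ties here).
rank(x): 7->4, 8->5, 2->2, 5->3, 1->1, 10->6
rank(y): 1->1, 5->5, 2->2, 3->3, 6->6, 4->4
Step 2: d_i = R_x(i) - R_y(i); compute d_i^2.
  (4-1)^2=9, (5-5)^2=0, (2-2)^2=0, (3-3)^2=0, (1-6)^2=25, (6-4)^2=4
sum(d^2) = 38.
Step 3: rho = 1 - 6*38 / (6*(6^2 - 1)) = 1 - 228/210 = -0.085714.
Step 4: Under H0, t = rho * sqrt((n-2)/(1-rho^2)) = -0.1721 ~ t(4).
Step 5: Two-sided p-value from the t-distribution with 4 df = 0.871743.
Step 6: alpha = 0.05. fail to reject H0.

rho = -0.0857, p = 0.871743, fail to reject H0 at alpha = 0.05.


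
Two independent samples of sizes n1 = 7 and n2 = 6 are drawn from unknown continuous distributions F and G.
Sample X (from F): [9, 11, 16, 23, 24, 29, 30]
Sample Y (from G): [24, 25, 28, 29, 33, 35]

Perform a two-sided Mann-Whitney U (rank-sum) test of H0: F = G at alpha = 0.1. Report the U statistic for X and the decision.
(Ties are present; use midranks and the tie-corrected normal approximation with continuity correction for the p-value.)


Step 1: Combine and sort all 13 observations; assign midranks.
sorted (value, group): (9,X), (11,X), (16,X), (23,X), (24,X), (24,Y), (25,Y), (28,Y), (29,X), (29,Y), (30,X), (33,Y), (35,Y)
ranks: 9->1, 11->2, 16->3, 23->4, 24->5.5, 24->5.5, 25->7, 28->8, 29->9.5, 29->9.5, 30->11, 33->12, 35->13
Step 2: Rank sum for X: R1 = 1 + 2 + 3 + 4 + 5.5 + 9.5 + 11 = 36.
Step 3: U_X = R1 - n1(n1+1)/2 = 36 - 7*8/2 = 36 - 28 = 8.
       U_Y = n1*n2 - U_X = 42 - 8 = 34.
Step 4: Ties are present, so use the tie-corrected normal approximation (with continuity correction) for the p-value.
Step 5: p-value = 0.073351; compare to alpha = 0.1. reject H0.

U_X = 8, p = 0.073351, reject H0 at alpha = 0.1.


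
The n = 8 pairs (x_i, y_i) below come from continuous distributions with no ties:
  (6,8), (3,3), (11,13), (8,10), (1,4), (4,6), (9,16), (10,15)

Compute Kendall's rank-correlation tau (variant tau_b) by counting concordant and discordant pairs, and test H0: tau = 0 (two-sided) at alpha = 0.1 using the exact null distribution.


Step 1: Enumerate the 28 unordered pairs (i,j) with i<j and classify each by sign(x_j-x_i) * sign(y_j-y_i).
  (1,2):dx=-3,dy=-5->C; (1,3):dx=+5,dy=+5->C; (1,4):dx=+2,dy=+2->C; (1,5):dx=-5,dy=-4->C
  (1,6):dx=-2,dy=-2->C; (1,7):dx=+3,dy=+8->C; (1,8):dx=+4,dy=+7->C; (2,3):dx=+8,dy=+10->C
  (2,4):dx=+5,dy=+7->C; (2,5):dx=-2,dy=+1->D; (2,6):dx=+1,dy=+3->C; (2,7):dx=+6,dy=+13->C
  (2,8):dx=+7,dy=+12->C; (3,4):dx=-3,dy=-3->C; (3,5):dx=-10,dy=-9->C; (3,6):dx=-7,dy=-7->C
  (3,7):dx=-2,dy=+3->D; (3,8):dx=-1,dy=+2->D; (4,5):dx=-7,dy=-6->C; (4,6):dx=-4,dy=-4->C
  (4,7):dx=+1,dy=+6->C; (4,8):dx=+2,dy=+5->C; (5,6):dx=+3,dy=+2->C; (5,7):dx=+8,dy=+12->C
  (5,8):dx=+9,dy=+11->C; (6,7):dx=+5,dy=+10->C; (6,8):dx=+6,dy=+9->C; (7,8):dx=+1,dy=-1->D
Step 2: C = 24, D = 4, total pairs = 28.
Step 3: tau = (C - D)/(n(n-1)/2) = (24 - 4)/28 = 0.714286.
Step 4: Exact two-sided p-value (enumerate n! = 40320 permutations of y under H0): p = 0.014137.
Step 5: alpha = 0.1. reject H0.

tau_b = 0.7143 (C=24, D=4), p = 0.014137, reject H0.
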